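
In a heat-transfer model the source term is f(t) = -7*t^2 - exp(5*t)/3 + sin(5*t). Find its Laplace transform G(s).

G(s) = 5/(s^2 + 25) - 1/(3*(s - 5)) - 14/s^3

Apply the Laplace transform termwise.
(-7)·[L{t^2} = 2!/s^3 = 2/s^3]; (-1/3)·[L{e^(5t)} = 1/(s - 5)]; L{sin(5t)} = 5/(s^2 + 25).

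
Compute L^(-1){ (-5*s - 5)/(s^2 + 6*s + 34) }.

Complete the square in the denominator: s^2 + 6*s + 34 = (s + 3)^2 + 5^2.
Split the numerator to match: -5*s - 5 = -5·(s + 3) + 2·5.
Invert each term: -5·(s + 3)/((s + 3)^2 + 25) ↔ -5e^(-3t)cos(5t); 2·5/((s + 3)^2 + 25) ↔ 2e^(-3t)sin(5t).

2*exp(-3*t)*sin(5*t) - 5*exp(-3*t)*cos(5*t)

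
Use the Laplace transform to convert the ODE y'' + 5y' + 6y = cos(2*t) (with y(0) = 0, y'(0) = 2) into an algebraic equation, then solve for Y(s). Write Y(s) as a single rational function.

Laplace-transform each side.
Using L{y''} = s^2 Y - s·y(0) - y'(0) and L{y'} = sY - y(0), with y(0) = 0, y'(0) = 2, the left side becomes (s^2 + 5*s + 6)Y - (2).
The right side is L{cos(2*t)} = s/(s^2 + 4).
So (s^2 + 5*s + 6)Y = s/(s^2 + 4) + (2).
Solve for Y(s) and write it as one ratio of polynomials.

Y(s) = (2*s^2 + s + 8)/(s^4 + 5*s^3 + 10*s^2 + 20*s + 24)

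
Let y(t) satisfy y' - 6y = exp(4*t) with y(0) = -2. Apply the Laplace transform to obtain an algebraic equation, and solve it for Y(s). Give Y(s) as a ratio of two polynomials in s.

Take the Laplace transform of both sides.
Using L{y'} = sY - y(0) = sY - (-2), the left side becomes (s - 6)Y - (-2).
The right side is L{exp(4*t)} = 1/(s - 4).
So (s - 6)Y = 1/(s - 4) + (-2).
Isolate Y and clear denominators.

Y(s) = (-2*s + 9)/(s^2 - 10*s + 24)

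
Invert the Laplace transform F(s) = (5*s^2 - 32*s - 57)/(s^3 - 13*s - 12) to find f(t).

f(t) = -3*exp(4*t) + 2*exp(-t) + 6*exp(-3*t)

Factor the denominator: s^3 - 13*s - 12 = (s - 4)*(s + 1)*(s + 3).
Partial fraction decomposition gives [6/(s + 3)] + [2/(s + 1)] + [-3/(s - 4)].
Invert each term: 6/(s + 3) ↔ 6e^(-3t); 2/(s + 1) ↔ 2e^(-t); -3/(s - 4) ↔ -3e^(4t).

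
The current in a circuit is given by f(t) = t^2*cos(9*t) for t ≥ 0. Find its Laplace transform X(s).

L{cos(9t)} = s/(s^2 + 81).
Then apply L{t^2·g(t)} = (-1)^2 d^2/ds^2[G(s)] with G(s) = s/(s^2 + 81):
differentiating 2 times and applying the sign gives 2*s*(s^2 - 243)/(s^2 + 81)^3.

X(s) = 2*s*(s^2 - 243)/(s^2 + 81)^3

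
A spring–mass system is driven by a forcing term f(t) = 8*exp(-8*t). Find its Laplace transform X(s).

X(s) = 8/(s + 8)

L{8} = 8/s.
By the first shifting theorem, multiplying by e^(-8t) replaces s with s + 8.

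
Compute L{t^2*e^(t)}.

L{e^(t)} = 1/(s - 1).
Then apply L{t^2·g(t)} = (-1)^2 d^2/ds^2[G(s)] with G(s) = 1/(s - 1):
differentiating 2 times and applying the sign gives 2/(s - 1)^3.

2/(s - 1)^3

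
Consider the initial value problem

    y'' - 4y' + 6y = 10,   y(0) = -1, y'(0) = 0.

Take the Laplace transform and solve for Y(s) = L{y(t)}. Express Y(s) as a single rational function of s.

Y(s) = (-s^2 + 4*s + 10)/(s^3 - 4*s^2 + 6*s)

Take the Laplace transform of both sides.
The derivative rules (L{y''} = s^2 Y - s·y(0) - y'(0) and L{y'} = sY - y(0), with y(0) = -1, y'(0) = 0) turn the left side into (s^2 - 4*s + 6)Y - (-s + 4).
The right side is L{10} = 10/s.
So (s^2 - 4*s + 6)Y = 10/s + (-s + 4).
Divide through and combine into a single rational function.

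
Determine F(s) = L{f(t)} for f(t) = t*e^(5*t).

F(s) = (s - 5)^(-2)

L{e^(5t)} = 1/(s - 5).
Then apply L{t·g(t)} = -d/ds[G(s)] with G(s) = 1/(s - 5):
differentiating 1 time and applying the sign gives (s - 5)^(-2).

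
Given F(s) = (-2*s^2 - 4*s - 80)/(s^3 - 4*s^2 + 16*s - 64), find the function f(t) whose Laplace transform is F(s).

f(t) = -4*exp(4*t) + sin(4*t) + 2*cos(4*t)

Factor the denominator: s^3 - 4*s^2 + 16*s - 64 = (s - 4)*(s^2 + 16).
Partial fraction decomposition gives [-4/(s - 4)] + [2*s/(s^2 + 16)] + [4/(s^2 + 16)].
Invert each term: -4/(s - 4) ↔ -4e^(4t); 2·s/(s^2 + 16) ↔ 2cos(4t); 1·4/(s^2 + 16) ↔ sin(4t).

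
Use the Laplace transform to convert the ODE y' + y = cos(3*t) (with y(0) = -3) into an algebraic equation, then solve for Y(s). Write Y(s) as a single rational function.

Y(s) = (-3*s^2 + s - 27)/(s^3 + s^2 + 9*s + 9)

Laplace-transform each side.
With L{y'} = sY - y(0) = sY - (-3): the LHS transforms to (s + 1)Y - (-3).
The right side is L{cos(3*t)} = s/(s^2 + 9).
So (s + 1)Y = s/(s^2 + 9) + (-3).
Isolate Y and clear denominators.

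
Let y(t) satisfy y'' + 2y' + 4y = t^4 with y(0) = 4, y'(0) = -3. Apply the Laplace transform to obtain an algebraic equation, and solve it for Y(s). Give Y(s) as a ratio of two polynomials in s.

Y(s) = (4*s^6 + 5*s^5 + 24)/(s^7 + 2*s^6 + 4*s^5)

Transform both sides with L{·}.
The derivative rules (L{y''} = s^2 Y - s·y(0) - y'(0) and L{y'} = sY - y(0), with y(0) = 4, y'(0) = -3) turn the left side into (s^2 + 2*s + 4)Y - (4*s + 5).
The right side is L{t^4} = 24/s^5.
So (s^2 + 2*s + 4)Y = 24/s^5 + (4*s + 5).
Divide through and combine into a single rational function.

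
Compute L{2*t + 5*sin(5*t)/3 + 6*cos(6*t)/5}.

By linearity of the Laplace transform, transform each term separately.
(2)·[L{t} = 1!/s^2 = 1/s^2]; (6/5)·[L{cos(6t)} = s/(s^2 + 36)]; (5/3)·[L{sin(5t)} = 5/(s^2 + 25)].

6*s/(5*(s^2 + 36)) + 25/(3*(s^2 + 25)) + 2/s^2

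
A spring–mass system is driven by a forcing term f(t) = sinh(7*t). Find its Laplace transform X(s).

X(s) = 7/(s^2 - 49)

L{sinh(7t)} = 7/(s^2 - 49).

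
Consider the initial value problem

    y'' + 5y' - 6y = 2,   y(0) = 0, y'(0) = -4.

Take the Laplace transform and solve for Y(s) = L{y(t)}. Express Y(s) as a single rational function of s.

Y(s) = (-4*s + 2)/(s^3 + 5*s^2 - 6*s)

Laplace-transform each side.
With L{y''} = s^2 Y - s·y(0) - y'(0) and L{y'} = sY - y(0), with y(0) = 0, y'(0) = -4: the LHS transforms to (s^2 + 5*s - 6)Y - (-4).
The right side is L{2} = 2/s.
So (s^2 + 5*s - 6)Y = 2/s + (-4).
Divide through and combine into a single rational function.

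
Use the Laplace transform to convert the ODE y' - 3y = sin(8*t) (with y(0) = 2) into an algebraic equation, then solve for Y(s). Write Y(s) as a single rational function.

Take the Laplace transform of both sides.
The derivative rules (L{y'} = sY - y(0) = sY - 2) turn the left side into (s - 3)Y - (2).
The right side is L{sin(8*t)} = 8/(s^2 + 64).
So (s - 3)Y = 8/(s^2 + 64) + (2).
Solve for Y(s) and write it as one ratio of polynomials.

Y(s) = (2*s^2 + 136)/(s^3 - 3*s^2 + 64*s - 192)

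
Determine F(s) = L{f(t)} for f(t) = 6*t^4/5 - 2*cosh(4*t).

F(s) = -2*s/(s^2 - 16) + 144/(5*s^5)

By linearity of the Laplace transform, transform each term separately.
(6/5)·[L{t^4} = 4!/s^5 = 24/s^5]; (-2)·[L{cosh(4t)} = s/(s^2 - 16)].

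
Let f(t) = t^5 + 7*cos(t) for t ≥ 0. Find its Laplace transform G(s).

G(s) = 7*s/(s^2 + 1) + 120/s^6

The transform is linear, so treat each term independently.
(7)·[L{cos(t)} = s/(s^2 + 1)]; L{t^5} = 5!/s^6 = 120/s^6.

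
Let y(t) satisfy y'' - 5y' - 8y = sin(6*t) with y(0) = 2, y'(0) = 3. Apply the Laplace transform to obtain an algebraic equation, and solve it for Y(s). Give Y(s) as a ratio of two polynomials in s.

Y(s) = (2*s^3 - 7*s^2 + 72*s - 246)/(s^4 - 5*s^3 + 28*s^2 - 180*s - 288)

Apply the Laplace transform to the equation.
With L{y''} = s^2 Y - s·y(0) - y'(0) and L{y'} = sY - y(0), with y(0) = 2, y'(0) = 3: the LHS transforms to (s^2 - 5*s - 8)Y - (2*s - 7).
The right side is L{sin(6*t)} = 6/(s^2 + 36).
So (s^2 - 5*s - 8)Y = 6/(s^2 + 36) + (2*s - 7).
Divide through and combine into a single rational function.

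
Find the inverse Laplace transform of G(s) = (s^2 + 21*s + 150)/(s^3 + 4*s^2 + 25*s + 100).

Factor the denominator: s^3 + 4*s^2 + 25*s + 100 = (s + 4)*(s^2 + 25).
Partial fraction decomposition gives [2/(s + 4)] + [-s/(s^2 + 25)] + [25/(s^2 + 25)].
Invert each term: 2/(s + 4) ↔ 2e^(-4t); -1·s/(s^2 + 25) ↔ -cos(5t); 5·5/(s^2 + 25) ↔ 5sin(5t).

5*sin(5*t) - cos(5*t) + 2*exp(-4*t)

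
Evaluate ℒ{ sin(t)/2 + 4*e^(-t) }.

Apply the Laplace transform termwise.
(1/2)·[L{sin(t)} = 1/(s^2 + 1)]; (4)·[L{e^(-t)} = 1/(s + 1)].

1/(2*(s^2 + 1)) + 4/(s + 1)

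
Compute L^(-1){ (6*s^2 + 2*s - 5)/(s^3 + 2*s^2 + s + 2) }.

Factor the denominator: s^3 + 2*s^2 + s + 2 = (s + 2)*(s^2 + 1).
Partial fraction decomposition gives [3/(s + 2)] + [3*s/(s^2 + 1)] + [-4/(s^2 + 1)].
Invert each term: 3/(s + 2) ↔ 3e^(-2t); 3·s/(s^2 + 1) ↔ 3cos(t); -4·1/(s^2 + 1) ↔ -4sin(t).

-4*sin(t) + 3*cos(t) + 3*exp(-2*t)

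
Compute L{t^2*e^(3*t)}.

L{e^(3t)} = 1/(s - 3).
Then apply L{t^2·g(t)} = (-1)^2 d^2/ds^2[H(s)] with H(s) = 1/(s - 3):
differentiating 2 times and applying the sign gives 2/(s - 3)^3.

2/(s - 3)^3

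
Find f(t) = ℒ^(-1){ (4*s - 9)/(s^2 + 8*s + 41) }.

f(t) = -5*exp(-4*t)*sin(5*t) + 4*exp(-4*t)*cos(5*t)

Complete the square in the denominator: s^2 + 8*s + 41 = (s + 4)^2 + 5^2.
Split the numerator to match: 4*s - 9 = 4·(s + 4) - 5·5.
Invert each term: 4·(s + 4)/((s + 4)^2 + 25) ↔ 4e^(-4t)cos(5t); -5·5/((s + 4)^2 + 25) ↔ -5e^(-4t)sin(5t).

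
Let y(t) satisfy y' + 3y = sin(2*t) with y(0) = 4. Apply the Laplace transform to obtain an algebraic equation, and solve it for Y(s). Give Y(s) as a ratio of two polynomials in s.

Take the Laplace transform of both sides.
The derivative rules (L{y'} = sY - y(0) = sY - 4) turn the left side into (s + 3)Y - (4).
The right side is L{sin(2*t)} = 2/(s^2 + 4).
So (s + 3)Y = 2/(s^2 + 4) + (4).
Solve for Y(s) and write it as one ratio of polynomials.

Y(s) = (4*s^2 + 18)/(s^3 + 3*s^2 + 4*s + 12)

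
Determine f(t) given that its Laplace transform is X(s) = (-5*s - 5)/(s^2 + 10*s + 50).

Complete the square in the denominator: s^2 + 10*s + 50 = (s + 5)^2 + 5^2.
Split the numerator to match: -5*s - 5 = -5·(s + 5) + 4·5.
Invert each term: -5·(s + 5)/((s + 5)^2 + 25) ↔ -5e^(-5t)cos(5t); 4·5/((s + 5)^2 + 25) ↔ 4e^(-5t)sin(5t).

f(t) = 4*exp(-5*t)*sin(5*t) - 5*exp(-5*t)*cos(5*t)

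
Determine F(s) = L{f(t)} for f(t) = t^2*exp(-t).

L{e^(-t)} = 1/(s + 1).
Then apply L{t^2·g(t)} = (-1)^2 d^2/ds^2[G(s)] with G(s) = 1/(s + 1):
differentiating 2 times and applying the sign gives 2/(s + 1)^3.

F(s) = 2/(s + 1)^3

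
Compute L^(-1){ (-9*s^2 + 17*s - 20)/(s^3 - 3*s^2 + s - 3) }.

Factor the denominator: s^3 - 3*s^2 + s - 3 = (s - 3)*(s^2 + 1).
Partial fraction decomposition gives [-5/(s - 3)] + [-4*s/(s^2 + 1)] + [5/(s^2 + 1)].
Invert each term: -5/(s - 3) ↔ -5e^(3t); -4·s/(s^2 + 1) ↔ -4cos(t); 5·1/(s^2 + 1) ↔ 5sin(t).

-5*exp(3*t) + 5*sin(t) - 4*cos(t)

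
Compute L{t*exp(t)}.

L{e^(t)} = 1/(s - 1).
Then apply L{t·g(t)} = -d/ds[H(s)] with H(s) = 1/(s - 1):
differentiating 1 time and applying the sign gives (s - 1)^(-2).

(s - 1)^(-2)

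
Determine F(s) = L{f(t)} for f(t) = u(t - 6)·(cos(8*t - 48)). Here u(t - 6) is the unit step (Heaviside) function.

F(s) = s*exp(-6*s)/(s^2 + 64)

By the second shifting theorem, L{u(t - c)·g(t - c)} = e^(-cs)·G(s) with c = 6 and G(s) = L{g(t)}.
L{cos(8t)} = s/(s^2 + 64).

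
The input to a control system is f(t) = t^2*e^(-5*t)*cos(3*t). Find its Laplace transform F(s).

F(s) = 2*(s + 5)*(s^2 + 10*s - 2)/(s^2 + 10*s + 34)^3

L{cos(3t)} = s/(s^2 + 9).
Multiplying by e^(-5t) shifts s → s + 5, so L{e^(-5*t)*cos(3*t)} = (s + 5)/((s + 5)^2 + 9).
Then apply L{t^2·g(t)} = (-1)^2 d^2/ds^2[G(s)] with G(s) = (s + 5)/((s + 5)^2 + 9):
differentiating 2 times and applying the sign gives 2*(s + 5)*(s^2 + 10*s - 2)/(s^2 + 10*s + 34)^3.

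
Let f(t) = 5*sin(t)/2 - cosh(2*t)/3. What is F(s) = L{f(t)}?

The transform is linear, so treat each term independently.
(-1/3)·[L{cosh(2t)} = s/(s^2 - 4)]; (5/2)·[L{sin(t)} = 1/(s^2 + 1)].

F(s) = -s/(3*(s^2 - 4)) + 5/(2*(s^2 + 1))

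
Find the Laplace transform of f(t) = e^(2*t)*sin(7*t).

7/((s - 2)^2 + 49)

L{sin(7t)} = 7/(s^2 + 49).
By the first shifting theorem, multiplying by e^(2t) replaces s with s - 2.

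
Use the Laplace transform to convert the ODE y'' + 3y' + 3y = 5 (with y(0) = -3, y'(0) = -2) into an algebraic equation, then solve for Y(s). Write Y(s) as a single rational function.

Y(s) = (-3*s^2 - 11*s + 5)/(s^3 + 3*s^2 + 3*s)

Laplace-transform each side.
The derivative rules (L{y''} = s^2 Y - s·y(0) - y'(0) and L{y'} = sY - y(0), with y(0) = -3, y'(0) = -2) turn the left side into (s^2 + 3*s + 3)Y - (-3*s - 11).
The right side is L{5} = 5/s.
So (s^2 + 3*s + 3)Y = 5/s + (-3*s - 11).
Isolate Y and clear denominators.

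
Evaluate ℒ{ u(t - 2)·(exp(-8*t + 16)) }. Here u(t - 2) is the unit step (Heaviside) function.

exp(-2*s)/(s + 8)

By the second shifting theorem, L{u(t - c)·g(t - c)} = e^(-cs)·G(s) with c = 2 and G(s) = L{g(t)}.
L{e^(-8t)} = 1/(s + 8).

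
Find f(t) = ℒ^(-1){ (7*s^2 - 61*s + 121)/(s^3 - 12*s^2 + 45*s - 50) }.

Factor the denominator: s^3 - 12*s^2 + 45*s - 50 = (s - 5)^2*(s - 2).
Partial fraction decomposition gives [4/(s - 5)] + [-3/(s - 5)^2] + [3/(s - 2)].
Invert each term: 4/(s - 5) ↔ 4e^(5t); -3/(s - 5)^2 ↔ -3t·e^(5t); 3/(s - 2) ↔ 3e^(2t).

f(t) = -3*t*exp(5*t) + 4*exp(5*t) + 3*exp(2*t)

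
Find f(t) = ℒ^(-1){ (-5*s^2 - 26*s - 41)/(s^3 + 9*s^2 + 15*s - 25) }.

Factor the denominator: s^3 + 9*s^2 + 15*s - 25 = (s - 1)*(s + 5)^2.
Partial fraction decomposition gives [-3/(s + 5)] + [6/(s + 5)^2] + [-2/(s - 1)].
Invert each term: -3/(s + 5) ↔ -3e^(-5t); 6/(s + 5)^2 ↔ 6t·e^(-5t); -2/(s - 1) ↔ -2e^(t).

f(t) = 6*t*exp(-5*t) - 2*exp(t) - 3*exp(-5*t)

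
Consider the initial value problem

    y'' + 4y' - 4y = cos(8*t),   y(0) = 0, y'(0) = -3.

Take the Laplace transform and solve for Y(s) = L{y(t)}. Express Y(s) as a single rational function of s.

Transform both sides with L{·}.
The derivative rules (L{y''} = s^2 Y - s·y(0) - y'(0) and L{y'} = sY - y(0), with y(0) = 0, y'(0) = -3) turn the left side into (s^2 + 4*s - 4)Y - (-3).
The right side is L{cos(8*t)} = s/(s^2 + 64).
So (s^2 + 4*s - 4)Y = s/(s^2 + 64) + (-3).
Isolate Y and clear denominators.

Y(s) = (-3*s^2 + s - 192)/(s^4 + 4*s^3 + 60*s^2 + 256*s - 256)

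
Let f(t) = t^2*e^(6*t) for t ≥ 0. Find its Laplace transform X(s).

X(s) = 2/(s - 6)^3

L{e^(6t)} = 1/(s - 6).
Then apply L{t^2·g(t)} = (-1)^2 d^2/ds^2[G(s)] with G(s) = 1/(s - 6):
differentiating 2 times and applying the sign gives 2/(s - 6)^3.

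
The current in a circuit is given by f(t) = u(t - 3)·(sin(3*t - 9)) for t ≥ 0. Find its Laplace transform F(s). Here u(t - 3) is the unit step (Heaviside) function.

By the second shifting theorem, L{u(t - c)·g(t - c)} = e^(-cs)·G(s) with c = 3 and G(s) = L{g(t)}.
L{sin(3t)} = 3/(s^2 + 9).

F(s) = 3*exp(-3*s)/(s^2 + 9)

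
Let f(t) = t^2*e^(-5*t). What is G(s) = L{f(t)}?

G(s) = 2/(s + 5)^3

L{e^(-5t)} = 1/(s + 5).
Then apply L{t^2·g(t)} = (-1)^2 d^2/ds^2[H(s)] with H(s) = 1/(s + 5):
differentiating 2 times and applying the sign gives 2/(s + 5)^3.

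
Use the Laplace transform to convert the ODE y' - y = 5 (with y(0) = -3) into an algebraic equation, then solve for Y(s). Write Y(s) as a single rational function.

Y(s) = (-3*s + 5)/(s^2 - s)

Laplace-transform each side.
The derivative rules (L{y'} = sY - y(0) = sY - (-3)) turn the left side into (s - 1)Y - (-3).
The right side is L{5} = 5/s.
So (s - 1)Y = 5/s + (-3).
Solve for Y(s) and write it as one ratio of polynomials.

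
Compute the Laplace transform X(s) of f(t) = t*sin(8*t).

X(s) = 16*s/(s^2 + 64)^2

L{sin(8t)} = 8/(s^2 + 64).
Then apply L{t·g(t)} = -d/ds[G(s)] with G(s) = 8/(s^2 + 64):
differentiating 1 time and applying the sign gives 16*s/(s^2 + 64)^2.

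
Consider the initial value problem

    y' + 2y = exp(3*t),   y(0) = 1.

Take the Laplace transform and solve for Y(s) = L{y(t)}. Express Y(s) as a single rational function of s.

Y(s) = (s - 2)/(s^2 - s - 6)

Transform both sides with L{·}.
With L{y'} = sY - y(0) = sY - 1: the LHS transforms to (s + 2)Y - (1).
The right side is L{exp(3*t)} = 1/(s - 3).
So (s + 2)Y = 1/(s - 3) + (1).
Solve for Y(s) and write it as one ratio of polynomials.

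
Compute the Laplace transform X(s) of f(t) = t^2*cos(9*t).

X(s) = 2*s*(s^2 - 243)/(s^2 + 81)^3

L{cos(9t)} = s/(s^2 + 81).
Then apply L{t^2·g(t)} = (-1)^2 d^2/ds^2[G(s)] with G(s) = s/(s^2 + 81):
differentiating 2 times and applying the sign gives 2*s*(s^2 - 243)/(s^2 + 81)^3.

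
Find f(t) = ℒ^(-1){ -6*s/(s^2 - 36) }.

Since L{cosh(6t)} = s/(s^2 - 36), the inverse is cosh(6*t), scaled by -6.

f(t) = -6*cosh(6*t)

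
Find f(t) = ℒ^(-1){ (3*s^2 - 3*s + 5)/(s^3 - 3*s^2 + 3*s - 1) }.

Factor the denominator: s^3 - 3*s^2 + 3*s - 1 = (s - 1)^3.
Partial fraction decomposition gives [3/(s - 1)] + [3/(s - 1)^2] + [5/(s - 1)^3].
Invert each term: 3/(s - 1) ↔ 3e^(t); 3/(s - 1)^2 ↔ 3t·e^(t); 5/(s - 1)^3 ↔ (5/2)t^2·e^(t).

f(t) = 5*t^2*exp(t)/2 + 3*t*exp(t) + 3*exp(t)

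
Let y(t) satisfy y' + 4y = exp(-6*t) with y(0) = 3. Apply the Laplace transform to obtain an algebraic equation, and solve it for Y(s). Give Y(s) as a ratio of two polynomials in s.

Laplace-transform each side.
With L{y'} = sY - y(0) = sY - 3: the LHS transforms to (s + 4)Y - (3).
The right side is L{exp(-6*t)} = 1/(s + 6).
So (s + 4)Y = 1/(s + 6) + (3).
Isolate Y and clear denominators.

Y(s) = (3*s + 19)/(s^2 + 10*s + 24)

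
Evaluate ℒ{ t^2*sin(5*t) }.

10*(3*s^2 - 25)/(s^2 + 25)^3

L{sin(5t)} = 5/(s^2 + 25).
Then apply L{t^2·g(t)} = (-1)^2 d^2/ds^2[G(s)] with G(s) = 5/(s^2 + 25):
differentiating 2 times and applying the sign gives 10*(3*s^2 - 25)/(s^2 + 25)^3.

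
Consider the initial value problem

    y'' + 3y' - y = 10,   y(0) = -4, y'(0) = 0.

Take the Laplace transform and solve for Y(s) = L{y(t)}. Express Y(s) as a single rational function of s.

Y(s) = (-4*s^2 - 12*s + 10)/(s^3 + 3*s^2 - s)

Transform both sides with L{·}.
The derivative rules (L{y''} = s^2 Y - s·y(0) - y'(0) and L{y'} = sY - y(0), with y(0) = -4, y'(0) = 0) turn the left side into (s^2 + 3*s - 1)Y - (-4*s - 12).
The right side is L{10} = 10/s.
So (s^2 + 3*s - 1)Y = 10/s + (-4*s - 12).
Solve for Y(s) and write it as one ratio of polynomials.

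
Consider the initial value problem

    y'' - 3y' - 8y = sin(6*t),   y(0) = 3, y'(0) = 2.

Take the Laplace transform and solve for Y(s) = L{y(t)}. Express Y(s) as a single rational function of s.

Apply the Laplace transform to the equation.
The derivative rules (L{y''} = s^2 Y - s·y(0) - y'(0) and L{y'} = sY - y(0), with y(0) = 3, y'(0) = 2) turn the left side into (s^2 - 3*s - 8)Y - (3*s - 7).
The right side is L{sin(6*t)} = 6/(s^2 + 36).
So (s^2 - 3*s - 8)Y = 6/(s^2 + 36) + (3*s - 7).
Solve for Y(s) and write it as one ratio of polynomials.

Y(s) = (3*s^3 - 7*s^2 + 108*s - 246)/(s^4 - 3*s^3 + 28*s^2 - 108*s - 288)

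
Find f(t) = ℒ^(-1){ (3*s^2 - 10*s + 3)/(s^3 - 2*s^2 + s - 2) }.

f(t) = -exp(2*t) - 2*sin(t) + 4*cos(t)

Factor the denominator: s^3 - 2*s^2 + s - 2 = (s - 2)*(s^2 + 1).
Partial fraction decomposition gives [-1/(s - 2)] + [4*s/(s^2 + 1)] + [-2/(s^2 + 1)].
Invert each term: -1/(s - 2) ↔ -e^(2t); 4·s/(s^2 + 1) ↔ 4cos(t); -2·1/(s^2 + 1) ↔ -2sin(t).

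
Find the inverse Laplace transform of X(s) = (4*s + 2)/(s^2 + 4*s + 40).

Complete the square in the denominator: s^2 + 4*s + 40 = (s + 2)^2 + 6^2.
Split the numerator to match: 4*s + 2 = 4·(s + 2) - 1·6.
Invert each term: 4·(s + 2)/((s + 2)^2 + 36) ↔ 4e^(-2t)cos(6t); -1·6/((s + 2)^2 + 36) ↔ -e^(-2t)sin(6t).

-exp(-2*t)*sin(6*t) + 4*exp(-2*t)*cos(6*t)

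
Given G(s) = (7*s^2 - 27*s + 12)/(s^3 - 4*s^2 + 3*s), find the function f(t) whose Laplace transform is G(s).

f(t) = -exp(3*t) + 4*exp(t) + 4

Factor the denominator: s^3 - 4*s^2 + 3*s = s*(s - 3)*(s - 1).
Partial fraction decomposition gives [4/s] + [-1/(s - 3)] + [4/(s - 1)].
Invert each term: 4/(s - 0) ↔ 4e^(0t); -1/(s - 3) ↔ -e^(3t); 4/(s - 1) ↔ 4e^(t).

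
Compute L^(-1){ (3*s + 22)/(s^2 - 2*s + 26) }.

5*exp(t)*sin(5*t) + 3*exp(t)*cos(5*t)

Complete the square in the denominator: s^2 - 2*s + 26 = (s - 1)^2 + 5^2.
Split the numerator to match: 3*s + 22 = 3·(s - 1) + 5·5.
Invert each term: 3·(s - 1)/((s - 1)^2 + 25) ↔ 3e^(t)cos(5t); 5·5/((s - 1)^2 + 25) ↔ 5e^(t)sin(5t).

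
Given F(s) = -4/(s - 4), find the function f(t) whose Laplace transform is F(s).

f(t) = -4*exp(4*t)

Since L{e^(4t)} = 1/(s - 4), the inverse is e^(4*t), scaled by -4.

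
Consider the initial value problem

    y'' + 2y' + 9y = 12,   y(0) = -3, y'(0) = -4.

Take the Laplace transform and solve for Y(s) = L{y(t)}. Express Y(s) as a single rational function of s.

Transform both sides with L{·}.
Using L{y''} = s^2 Y - s·y(0) - y'(0) and L{y'} = sY - y(0), with y(0) = -3, y'(0) = -4, the left side becomes (s^2 + 2*s + 9)Y - (-3*s - 10).
The right side is L{12} = 12/s.
So (s^2 + 2*s + 9)Y = 12/s + (-3*s - 10).
Isolate Y and clear denominators.

Y(s) = (-3*s^2 - 10*s + 12)/(s^3 + 2*s^2 + 9*s)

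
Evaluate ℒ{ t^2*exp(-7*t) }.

2/(s + 7)^3

L{e^(-7t)} = 1/(s + 7).
Then apply L{t^2·g(t)} = (-1)^2 d^2/ds^2[G(s)] with G(s) = 1/(s + 7):
differentiating 2 times and applying the sign gives 2/(s + 7)^3.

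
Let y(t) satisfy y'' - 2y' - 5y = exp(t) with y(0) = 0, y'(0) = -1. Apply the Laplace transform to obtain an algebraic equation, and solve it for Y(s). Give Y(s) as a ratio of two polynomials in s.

Take the Laplace transform of both sides.
The derivative rules (L{y''} = s^2 Y - s·y(0) - y'(0) and L{y'} = sY - y(0), with y(0) = 0, y'(0) = -1) turn the left side into (s^2 - 2*s - 5)Y - (-1).
The right side is L{exp(t)} = 1/(s - 1).
So (s^2 - 2*s - 5)Y = 1/(s - 1) + (-1).
Divide through and combine into a single rational function.

Y(s) = (-s + 2)/(s^3 - 3*s^2 - 3*s + 5)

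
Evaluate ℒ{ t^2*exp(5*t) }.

2/(s - 5)^3

L{e^(5t)} = 1/(s - 5).
Then apply L{t^2·g(t)} = (-1)^2 d^2/ds^2[G(s)] with G(s) = 1/(s - 5):
differentiating 2 times and applying the sign gives 2/(s - 5)^3.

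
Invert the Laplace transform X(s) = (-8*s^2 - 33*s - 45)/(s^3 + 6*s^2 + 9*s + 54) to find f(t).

Factor the denominator: s^3 + 6*s^2 + 9*s + 54 = (s + 6)*(s^2 + 9).
Partial fraction decomposition gives [-3/(s + 6)] + [-5*s/(s^2 + 9)] + [-3/(s^2 + 9)].
Invert each term: -3/(s + 6) ↔ -3e^(-6t); -5·s/(s^2 + 9) ↔ -5cos(3t); -1·3/(s^2 + 9) ↔ -sin(3t).

f(t) = -sin(3*t) - 5*cos(3*t) - 3*exp(-6*t)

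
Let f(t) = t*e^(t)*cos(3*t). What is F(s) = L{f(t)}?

L{cos(3t)} = s/(s^2 + 9).
Multiplying by e^(t) shifts s → s - 1, so L{e^(t)*cos(3*t)} = (s - 1)/((s - 1)^2 + 9).
Then apply L{t·g(t)} = -d/ds[G(s)] with G(s) = (s - 1)/((s - 1)^2 + 9):
differentiating 1 time and applying the sign gives (s - 4)*(s + 2)/(s^2 - 2*s + 10)^2.

F(s) = (s - 4)*(s + 2)/(s^2 - 2*s + 10)^2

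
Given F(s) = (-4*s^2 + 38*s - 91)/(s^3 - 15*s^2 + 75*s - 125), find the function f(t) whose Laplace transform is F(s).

f(t) = -t^2*exp(5*t)/2 - 2*t*exp(5*t) - 4*exp(5*t)

Factor the denominator: s^3 - 15*s^2 + 75*s - 125 = (s - 5)^3.
Partial fraction decomposition gives [-4/(s - 5)] + [-2/(s - 5)^2] + [-1/(s - 5)^3].
Invert each term: -4/(s - 5) ↔ -4e^(5t); -2/(s - 5)^2 ↔ -2t·e^(5t); -1/(s - 5)^3 ↔ (-1/2)t^2·e^(5t).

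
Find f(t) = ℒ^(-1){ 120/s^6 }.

f(t) = t^5

Since L{t^5} = 5!/s^6 = 120/s^6, the inverse is t^5.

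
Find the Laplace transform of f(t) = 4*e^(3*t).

L{4} = 4/s.
By the first shifting theorem, multiplying by e^(3t) replaces s with s - 3.

4/(s - 3)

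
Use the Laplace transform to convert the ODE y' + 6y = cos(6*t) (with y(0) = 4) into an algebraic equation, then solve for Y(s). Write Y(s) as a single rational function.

Y(s) = (4*s^2 + s + 144)/(s^3 + 6*s^2 + 36*s + 216)

Laplace-transform each side.
With L{y'} = sY - y(0) = sY - 4: the LHS transforms to (s + 6)Y - (4).
The right side is L{cos(6*t)} = s/(s^2 + 36).
So (s + 6)Y = s/(s^2 + 36) + (4).
Isolate Y and clear denominators.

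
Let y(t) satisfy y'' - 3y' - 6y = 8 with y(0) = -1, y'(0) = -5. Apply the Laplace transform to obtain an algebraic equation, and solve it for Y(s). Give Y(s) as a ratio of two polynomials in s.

Y(s) = (-s^2 - 2*s + 8)/(s^3 - 3*s^2 - 6*s)

Transform both sides with L{·}.
With L{y''} = s^2 Y - s·y(0) - y'(0) and L{y'} = sY - y(0), with y(0) = -1, y'(0) = -5: the LHS transforms to (s^2 - 3*s - 6)Y - (-s - 2).
The right side is L{8} = 8/s.
So (s^2 - 3*s - 6)Y = 8/s + (-s - 2).
Isolate Y and clear denominators.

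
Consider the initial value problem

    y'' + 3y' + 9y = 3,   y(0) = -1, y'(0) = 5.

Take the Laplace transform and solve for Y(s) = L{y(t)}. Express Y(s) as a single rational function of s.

Apply the Laplace transform to the equation.
The derivative rules (L{y''} = s^2 Y - s·y(0) - y'(0) and L{y'} = sY - y(0), with y(0) = -1, y'(0) = 5) turn the left side into (s^2 + 3*s + 9)Y - (-s + 2).
The right side is L{3} = 3/s.
So (s^2 + 3*s + 9)Y = 3/s + (-s + 2).
Isolate Y and clear denominators.

Y(s) = (-s^2 + 2*s + 3)/(s^3 + 3*s^2 + 9*s)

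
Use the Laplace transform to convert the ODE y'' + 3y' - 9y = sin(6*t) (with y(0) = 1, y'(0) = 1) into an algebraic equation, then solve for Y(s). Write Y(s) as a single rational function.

Transform both sides with L{·}.
The derivative rules (L{y''} = s^2 Y - s·y(0) - y'(0) and L{y'} = sY - y(0), with y(0) = 1, y'(0) = 1) turn the left side into (s^2 + 3*s - 9)Y - (s + 4).
The right side is L{sin(6*t)} = 6/(s^2 + 36).
So (s^2 + 3*s - 9)Y = 6/(s^2 + 36) + (s + 4).
Isolate Y and clear denominators.

Y(s) = (s^3 + 4*s^2 + 36*s + 150)/(s^4 + 3*s^3 + 27*s^2 + 108*s - 324)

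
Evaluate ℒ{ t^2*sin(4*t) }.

8*(3*s^2 - 16)/(s^2 + 16)^3

L{sin(4t)} = 4/(s^2 + 16).
Then apply L{t^2·g(t)} = (-1)^2 d^2/ds^2[G(s)] with G(s) = 4/(s^2 + 16):
differentiating 2 times and applying the sign gives 8*(3*s^2 - 16)/(s^2 + 16)^3.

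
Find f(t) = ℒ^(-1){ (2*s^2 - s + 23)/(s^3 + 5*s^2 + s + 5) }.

Factor the denominator: s^3 + 5*s^2 + s + 5 = (s + 5)*(s^2 + 1).
Partial fraction decomposition gives [3/(s + 5)] + [-s/(s^2 + 1)] + [4/(s^2 + 1)].
Invert each term: 3/(s + 5) ↔ 3e^(-5t); -1·s/(s^2 + 1) ↔ -cos(t); 4·1/(s^2 + 1) ↔ 4sin(t).

f(t) = 4*sin(t) - cos(t) + 3*exp(-5*t)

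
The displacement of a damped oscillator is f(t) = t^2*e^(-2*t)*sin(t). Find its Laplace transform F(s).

L{sin(t)} = 1/(s^2 + 1).
Multiplying by e^(-2t) shifts s → s + 2, so L{e^(-2*t)*sin(t)} = 1/((s + 2)^2 + 1).
Then apply L{t^2·g(t)} = (-1)^2 d^2/ds^2[G(s)] with G(s) = 1/((s + 2)^2 + 1):
differentiating 2 times and applying the sign gives 2*(3*s^2 + 12*s + 11)/(s^2 + 4*s + 5)^3.

F(s) = 2*(3*s^2 + 12*s + 11)/(s^2 + 4*s + 5)^3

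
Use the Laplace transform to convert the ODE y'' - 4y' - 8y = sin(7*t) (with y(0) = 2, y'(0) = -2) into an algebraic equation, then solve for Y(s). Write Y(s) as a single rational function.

Y(s) = (2*s^3 - 10*s^2 + 98*s - 483)/(s^4 - 4*s^3 + 41*s^2 - 196*s - 392)

Laplace-transform each side.
Using L{y''} = s^2 Y - s·y(0) - y'(0) and L{y'} = sY - y(0), with y(0) = 2, y'(0) = -2, the left side becomes (s^2 - 4*s - 8)Y - (2*s - 10).
The right side is L{sin(7*t)} = 7/(s^2 + 49).
So (s^2 - 4*s - 8)Y = 7/(s^2 + 49) + (2*s - 10).
Solve for Y(s) and write it as one ratio of polynomials.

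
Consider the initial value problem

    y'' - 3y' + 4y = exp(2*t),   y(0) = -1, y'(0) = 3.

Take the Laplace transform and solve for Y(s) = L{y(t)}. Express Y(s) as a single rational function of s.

Y(s) = (-s^2 + 8*s - 11)/(s^3 - 5*s^2 + 10*s - 8)

Laplace-transform each side.
The derivative rules (L{y''} = s^2 Y - s·y(0) - y'(0) and L{y'} = sY - y(0), with y(0) = -1, y'(0) = 3) turn the left side into (s^2 - 3*s + 4)Y - (-s + 6).
The right side is L{exp(2*t)} = 1/(s - 2).
So (s^2 - 3*s + 4)Y = 1/(s - 2) + (-s + 6).
Solve for Y(s) and write it as one ratio of polynomials.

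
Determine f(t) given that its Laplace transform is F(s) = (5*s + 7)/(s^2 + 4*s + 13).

f(t) = -exp(-2*t)*sin(3*t) + 5*exp(-2*t)*cos(3*t)

Complete the square in the denominator: s^2 + 4*s + 13 = (s + 2)^2 + 3^2.
Split the numerator to match: 5*s + 7 = 5·(s + 2) - 1·3.
Invert each term: 5·(s + 2)/((s + 2)^2 + 9) ↔ 5e^(-2t)cos(3t); -1·3/((s + 2)^2 + 9) ↔ -e^(-2t)sin(3t).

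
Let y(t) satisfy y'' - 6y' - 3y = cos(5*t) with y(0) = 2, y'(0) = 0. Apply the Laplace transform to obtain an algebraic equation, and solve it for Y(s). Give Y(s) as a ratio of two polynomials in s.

Laplace-transform each side.
Using L{y''} = s^2 Y - s·y(0) - y'(0) and L{y'} = sY - y(0), with y(0) = 2, y'(0) = 0, the left side becomes (s^2 - 6*s - 3)Y - (2*s - 12).
The right side is L{cos(5*t)} = s/(s^2 + 25).
So (s^2 - 6*s - 3)Y = s/(s^2 + 25) + (2*s - 12).
Isolate Y and clear denominators.

Y(s) = (2*s^3 - 12*s^2 + 51*s - 300)/(s^4 - 6*s^3 + 22*s^2 - 150*s - 75)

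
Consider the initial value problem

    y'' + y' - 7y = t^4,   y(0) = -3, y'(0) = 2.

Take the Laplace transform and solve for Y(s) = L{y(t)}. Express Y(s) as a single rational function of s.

Y(s) = (-3*s^6 - s^5 + 24)/(s^7 + s^6 - 7*s^5)

Take the Laplace transform of both sides.
With L{y''} = s^2 Y - s·y(0) - y'(0) and L{y'} = sY - y(0), with y(0) = -3, y'(0) = 2: the LHS transforms to (s^2 + s - 7)Y - (-3*s - 1).
The right side is L{t^4} = 24/s^5.
So (s^2 + s - 7)Y = 24/s^5 + (-3*s - 1).
Divide through and combine into a single rational function.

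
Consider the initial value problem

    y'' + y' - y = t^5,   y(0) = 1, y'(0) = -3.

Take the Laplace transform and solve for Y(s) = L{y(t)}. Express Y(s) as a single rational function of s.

Y(s) = (s^7 - 2*s^6 + 120)/(s^8 + s^7 - s^6)

Apply the Laplace transform to the equation.
Using L{y''} = s^2 Y - s·y(0) - y'(0) and L{y'} = sY - y(0), with y(0) = 1, y'(0) = -3, the left side becomes (s^2 + s - 1)Y - (s - 2).
The right side is L{t^5} = 120/s^6.
So (s^2 + s - 1)Y = 120/s^6 + (s - 2).
Solve for Y(s) and write it as one ratio of polynomials.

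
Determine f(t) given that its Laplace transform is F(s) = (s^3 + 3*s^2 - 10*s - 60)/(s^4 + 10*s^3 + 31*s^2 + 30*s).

f(t) = -2 + 6*exp(-2*t) - 5*exp(-3*t) + 2*exp(-5*t)

Factor the denominator: s^4 + 10*s^3 + 31*s^2 + 30*s = s*(s + 2)*(s + 3)*(s + 5).
Partial fraction decomposition gives [6/(s + 2)] + [-2/s] + [-5/(s + 3)] + [2/(s + 5)].
Invert each term: 6/(s + 2) ↔ 6e^(-2t); -2/(s - 0) ↔ -2e^(0t); -5/(s + 3) ↔ -5e^(-3t); 2/(s + 5) ↔ 2e^(-5t).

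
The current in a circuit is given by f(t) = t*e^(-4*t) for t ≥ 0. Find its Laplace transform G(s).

L{e^(-4t)} = 1/(s + 4).
Then apply L{t·g(t)} = -d/ds[H(s)] with H(s) = 1/(s + 4):
differentiating 1 time and applying the sign gives (s + 4)^(-2).

G(s) = (s + 4)^(-2)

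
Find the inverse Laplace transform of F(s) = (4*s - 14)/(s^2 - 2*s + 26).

Complete the square in the denominator: s^2 - 2*s + 26 = (s - 1)^2 + 5^2.
Split the numerator to match: 4*s - 14 = 4·(s - 1) - 2·5.
Invert each term: 4·(s - 1)/((s - 1)^2 + 25) ↔ 4e^(t)cos(5t); -2·5/((s - 1)^2 + 25) ↔ -2e^(t)sin(5t).

-2*exp(t)*sin(5*t) + 4*exp(t)*cos(5*t)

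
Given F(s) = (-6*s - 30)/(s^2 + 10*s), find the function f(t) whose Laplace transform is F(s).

Rewrite the denominator: s^2 + 10*s = (s + 5)^2 - 25.
The form in (s + 5) signals a first-shifting-theorem factor e^(-5t).
Since L{cosh(5t)} = s/(s^2 - 25), the inverse is e^(-5*t)*cosh(5*t), scaled by -6.

f(t) = -6*exp(-5*t)*cosh(5*t)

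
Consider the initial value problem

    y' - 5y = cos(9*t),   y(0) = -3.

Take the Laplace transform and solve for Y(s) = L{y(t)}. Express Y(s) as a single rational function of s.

Apply the Laplace transform to the equation.
With L{y'} = sY - y(0) = sY - (-3): the LHS transforms to (s - 5)Y - (-3).
The right side is L{cos(9*t)} = s/(s^2 + 81).
So (s - 5)Y = s/(s^2 + 81) + (-3).
Solve for Y(s) and write it as one ratio of polynomials.

Y(s) = (-3*s^2 + s - 243)/(s^3 - 5*s^2 + 81*s - 405)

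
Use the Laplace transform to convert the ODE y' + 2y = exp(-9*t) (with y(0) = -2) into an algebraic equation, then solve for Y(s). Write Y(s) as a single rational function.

Y(s) = (-2*s - 17)/(s^2 + 11*s + 18)

Transform both sides with L{·}.
Using L{y'} = sY - y(0) = sY - (-2), the left side becomes (s + 2)Y - (-2).
The right side is L{exp(-9*t)} = 1/(s + 9).
So (s + 2)Y = 1/(s + 9) + (-2).
Isolate Y and clear denominators.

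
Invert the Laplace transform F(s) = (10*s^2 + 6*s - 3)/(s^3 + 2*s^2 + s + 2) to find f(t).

f(t) = -4*sin(t) + 5*cos(t) + 5*exp(-2*t)

Factor the denominator: s^3 + 2*s^2 + s + 2 = (s + 2)*(s^2 + 1).
Partial fraction decomposition gives [5/(s + 2)] + [5*s/(s^2 + 1)] + [-4/(s^2 + 1)].
Invert each term: 5/(s + 2) ↔ 5e^(-2t); 5·s/(s^2 + 1) ↔ 5cos(t); -4·1/(s^2 + 1) ↔ -4sin(t).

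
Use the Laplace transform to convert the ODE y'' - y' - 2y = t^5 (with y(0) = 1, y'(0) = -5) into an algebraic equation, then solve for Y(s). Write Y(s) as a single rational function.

Laplace-transform each side.
With L{y''} = s^2 Y - s·y(0) - y'(0) and L{y'} = sY - y(0), with y(0) = 1, y'(0) = -5: the LHS transforms to (s^2 - s - 2)Y - (s - 6).
The right side is L{t^5} = 120/s^6.
So (s^2 - s - 2)Y = 120/s^6 + (s - 6).
Divide through and combine into a single rational function.

Y(s) = (s^7 - 6*s^6 + 120)/(s^8 - s^7 - 2*s^6)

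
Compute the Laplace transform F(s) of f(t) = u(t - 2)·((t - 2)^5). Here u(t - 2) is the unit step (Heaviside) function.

F(s) = 120*exp(-2*s)/s^6

By the second shifting theorem, L{u(t - c)·g(t - c)} = e^(-cs)·G(s) with c = 2 and G(s) = L{g(t)}.
L{t^5} = 5!/s^6 = 120/s^6.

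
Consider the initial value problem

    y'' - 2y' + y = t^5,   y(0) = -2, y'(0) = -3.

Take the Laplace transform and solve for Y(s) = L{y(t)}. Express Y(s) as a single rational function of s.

Y(s) = (-2*s^7 + s^6 + 120)/(s^8 - 2*s^7 + s^6)

Take the Laplace transform of both sides.
With L{y''} = s^2 Y - s·y(0) - y'(0) and L{y'} = sY - y(0), with y(0) = -2, y'(0) = -3: the LHS transforms to (s^2 - 2*s + 1)Y - (-2*s + 1).
The right side is L{t^5} = 120/s^6.
So (s^2 - 2*s + 1)Y = 120/s^6 + (-2*s + 1).
Divide through and combine into a single rational function.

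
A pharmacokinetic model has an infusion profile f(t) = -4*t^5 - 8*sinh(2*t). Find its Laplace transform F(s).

F(s) = -16/(s^2 - 4) - 480/s^6

By linearity of the Laplace transform, transform each term separately.
(-4)·[L{t^5} = 5!/s^6 = 120/s^6]; (-8)·[L{sinh(2t)} = 2/(s^2 - 4)].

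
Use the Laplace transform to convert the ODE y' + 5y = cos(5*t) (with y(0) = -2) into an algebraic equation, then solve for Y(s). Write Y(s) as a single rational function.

Y(s) = (-2*s^2 + s - 50)/(s^3 + 5*s^2 + 25*s + 125)

Apply the Laplace transform to the equation.
With L{y'} = sY - y(0) = sY - (-2): the LHS transforms to (s + 5)Y - (-2).
The right side is L{cos(5*t)} = s/(s^2 + 25).
So (s + 5)Y = s/(s^2 + 25) + (-2).
Isolate Y and clear denominators.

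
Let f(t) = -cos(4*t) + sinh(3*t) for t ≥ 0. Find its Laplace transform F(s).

F(s) = -s/(s^2 + 16) + 3/(s^2 - 9)

The transform is linear, so treat each term independently.
L{sinh(3t)} = 3/(s^2 - 9); (-1)·[L{cos(4t)} = s/(s^2 + 16)].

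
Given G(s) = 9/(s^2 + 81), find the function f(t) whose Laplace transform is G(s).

f(t) = sin(9*t)

Since L{sin(9t)} = 9/(s^2 + 81), the inverse is sin(9*t).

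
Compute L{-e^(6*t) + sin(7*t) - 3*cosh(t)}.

-3*s/(s^2 - 1) + 7/(s^2 + 49) - 1/(s - 6)

By linearity of the Laplace transform, transform each term separately.
(-3)·[L{cosh(t)} = s/(s^2 - 1)]; L{sin(7t)} = 7/(s^2 + 49); (-1)·[L{e^(6t)} = 1/(s - 6)].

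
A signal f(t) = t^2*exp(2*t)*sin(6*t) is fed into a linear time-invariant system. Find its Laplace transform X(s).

X(s) = 36*(s^2 - 4*s - 8)/(s^2 - 4*s + 40)^3

L{sin(6t)} = 6/(s^2 + 36).
Multiplying by e^(2t) shifts s → s - 2, so L{exp(2*t)*sin(6*t)} = 6/((s - 2)^2 + 36).
Then apply L{t^2·g(t)} = (-1)^2 d^2/ds^2[G(s)] with G(s) = 6/((s - 2)^2 + 36):
differentiating 2 times and applying the sign gives 36*(s^2 - 4*s - 8)/(s^2 - 4*s + 40)^3.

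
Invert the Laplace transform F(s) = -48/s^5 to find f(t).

Since L{t^4} = 4!/s^5 = 24/s^5, the inverse is t^4, scaled by -2.

f(t) = -2*t^4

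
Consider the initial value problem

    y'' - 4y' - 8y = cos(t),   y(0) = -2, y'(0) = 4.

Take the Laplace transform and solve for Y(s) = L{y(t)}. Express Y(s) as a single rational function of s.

Y(s) = (-2*s^3 + 12*s^2 - s + 12)/(s^4 - 4*s^3 - 7*s^2 - 4*s - 8)

Laplace-transform each side.
With L{y''} = s^2 Y - s·y(0) - y'(0) and L{y'} = sY - y(0), with y(0) = -2, y'(0) = 4: the LHS transforms to (s^2 - 4*s - 8)Y - (-2*s + 12).
The right side is L{cos(t)} = s/(s^2 + 1).
So (s^2 - 4*s - 8)Y = s/(s^2 + 1) + (-2*s + 12).
Solve for Y(s) and write it as one ratio of polynomials.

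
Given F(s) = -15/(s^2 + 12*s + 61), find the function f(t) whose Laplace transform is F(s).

f(t) = -3*exp(-6*t)*sin(5*t)

Rewrite the denominator: s^2 + 12*s + 61 = (s + 6)^2 + 25.
The form in (s + 6) signals a first-shifting-theorem factor e^(-6t).
Since L{sin(5t)} = 5/(s^2 + 25), the inverse is e^(-6*t)*sin(5*t), scaled by -3.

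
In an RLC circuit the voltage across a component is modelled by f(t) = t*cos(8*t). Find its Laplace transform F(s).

F(s) = (s - 8)*(s + 8)/(s^2 + 64)^2

L{cos(8t)} = s/(s^2 + 64).
Then apply L{t·g(t)} = -d/ds[G(s)] with G(s) = s/(s^2 + 64):
differentiating 1 time and applying the sign gives (s - 8)*(s + 8)/(s^2 + 64)^2.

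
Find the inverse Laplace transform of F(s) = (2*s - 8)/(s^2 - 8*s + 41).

Rewrite the denominator: s^2 - 8*s + 41 = (s - 4)^2 + 25.
The form in (s - 4) signals a first-shifting-theorem factor e^(4t).
Since L{cos(5t)} = s/(s^2 + 25), the inverse is e^(4*t)*cos(5*t), scaled by 2.

2*exp(4*t)*cos(5*t)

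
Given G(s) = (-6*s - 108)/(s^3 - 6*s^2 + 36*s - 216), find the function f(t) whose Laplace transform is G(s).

Factor the denominator: s^3 - 6*s^2 + 36*s - 216 = (s - 6)*(s^2 + 36).
Partial fraction decomposition gives [-2/(s - 6)] + [2*s/(s^2 + 36)] + [6/(s^2 + 36)].
Invert each term: -2/(s - 6) ↔ -2e^(6t); 2·s/(s^2 + 36) ↔ 2cos(6t); 1·6/(s^2 + 36) ↔ sin(6t).

f(t) = -2*exp(6*t) + sin(6*t) + 2*cos(6*t)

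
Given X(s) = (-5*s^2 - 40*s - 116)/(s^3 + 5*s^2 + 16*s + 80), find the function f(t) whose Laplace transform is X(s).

Factor the denominator: s^3 + 5*s^2 + 16*s + 80 = (s + 5)*(s^2 + 16).
Partial fraction decomposition gives [-1/(s + 5)] + [-4*s/(s^2 + 16)] + [-20/(s^2 + 16)].
Invert each term: -1/(s + 5) ↔ -e^(-5t); -4·s/(s^2 + 16) ↔ -4cos(4t); -5·4/(s^2 + 16) ↔ -5sin(4t).

f(t) = -5*sin(4*t) - 4*cos(4*t) - exp(-5*t)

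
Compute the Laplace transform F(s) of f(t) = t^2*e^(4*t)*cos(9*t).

L{cos(9t)} = s/(s^2 + 81).
Multiplying by e^(4t) shifts s → s - 4, so L{e^(4*t)*cos(9*t)} = (s - 4)/((s - 4)^2 + 81).
Then apply L{t^2·g(t)} = (-1)^2 d^2/ds^2[G(s)] with G(s) = (s - 4)/((s - 4)^2 + 81):
differentiating 2 times and applying the sign gives 2*(s - 4)*(s^2 - 8*s - 227)/(s^2 - 8*s + 97)^3.

F(s) = 2*(s - 4)*(s^2 - 8*s - 227)/(s^2 - 8*s + 97)^3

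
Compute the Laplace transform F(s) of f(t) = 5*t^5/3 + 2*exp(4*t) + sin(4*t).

By linearity of the Laplace transform, transform each term separately.
(5/3)·[L{t^5} = 5!/s^6 = 120/s^6]; (2)·[L{e^(4t)} = 1/(s - 4)]; L{sin(4t)} = 4/(s^2 + 16).

F(s) = 4/(s^2 + 16) + 2/(s - 4) + 200/s^6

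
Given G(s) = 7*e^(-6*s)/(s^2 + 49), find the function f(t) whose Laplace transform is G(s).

f(t) = Heaviside(t - 6)*(sin(7*t - 42))

The factor e^(-6s) signals a time shift by c = 6 (second shifting theorem).
L{sin(7t)} = 7/(s^2 + 49), so L^-1{7/(s^2 + 49)} = sin(7*t).
Hence the inverse is u(t - 6) times that function evaluated at t - 6.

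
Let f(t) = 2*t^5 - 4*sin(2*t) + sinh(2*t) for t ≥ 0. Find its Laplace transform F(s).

The transform is linear, so treat each term independently.
(2)·[L{t^5} = 5!/s^6 = 120/s^6]; (-4)·[L{sin(2t)} = 2/(s^2 + 4)]; L{sinh(2t)} = 2/(s^2 - 4).

F(s) = -8/(s^2 + 4) + 2/(s^2 - 4) + 240/s^6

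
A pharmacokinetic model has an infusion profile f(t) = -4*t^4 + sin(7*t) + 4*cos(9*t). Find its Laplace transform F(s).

F(s) = 4*s/(s^2 + 81) + 7/(s^2 + 49) - 96/s^5

Apply the Laplace transform termwise.
(-4)·[L{t^4} = 4!/s^5 = 24/s^5]; (4)·[L{cos(9t)} = s/(s^2 + 81)]; L{sin(7t)} = 7/(s^2 + 49).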